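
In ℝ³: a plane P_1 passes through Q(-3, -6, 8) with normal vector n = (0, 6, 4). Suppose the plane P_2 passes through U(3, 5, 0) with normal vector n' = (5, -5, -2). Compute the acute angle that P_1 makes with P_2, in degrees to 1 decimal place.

44.2

P_1: n·r = n·Q gives 6y + 4z = -4.
P_2: n'·r = n'·U gives 5x - 5y - 2z = -10.
cos θ = |n₁·n₂| / (|n₁||n₂|) = |-38| / (√52 · √54).
θ = arccos(0.71711) ≈ 44.2°.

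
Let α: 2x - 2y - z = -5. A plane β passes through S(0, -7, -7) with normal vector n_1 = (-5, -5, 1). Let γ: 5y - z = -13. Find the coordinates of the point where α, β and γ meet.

β: n_1·r = n_1·S gives -5x - 5y + z = 28.
Solving the 3×3 linear system 2x - 2y - z = -5, -5x - 5y + z = 28, 5y - z = -13 (e.g. by elimination or Cramer's rule, determinant = 35) gives (-3, -2, 3).

(-3, -2, 3)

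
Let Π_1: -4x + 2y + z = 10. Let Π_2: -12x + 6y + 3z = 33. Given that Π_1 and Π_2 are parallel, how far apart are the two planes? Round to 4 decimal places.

0.2182

Rescale Π_2 by 1/3: -4x + 2y + z = 11. Then distance = |10 − 11| / √21 ≈ 0.2182.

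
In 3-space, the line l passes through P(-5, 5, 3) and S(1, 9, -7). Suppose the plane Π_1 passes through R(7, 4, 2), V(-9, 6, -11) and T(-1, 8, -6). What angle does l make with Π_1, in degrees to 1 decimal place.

48.9

A direction vector for l is S − P = (6, 4, -10).
RV = (-16, 2, -13), RT = (-8, 4, -8); a normal to Π_1 is RV × RT = (36, -24, -48).
Using R: Π_1 has equation 36x - 24y - 48z = 60.
sin θ = |n·v| / (|n||v|) = |600| / (√4176 · √152) = 0.75309.
θ ≈ 48.9°.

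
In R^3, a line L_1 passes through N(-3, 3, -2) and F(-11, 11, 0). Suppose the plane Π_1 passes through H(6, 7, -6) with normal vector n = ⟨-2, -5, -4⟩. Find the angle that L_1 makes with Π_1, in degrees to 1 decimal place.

A direction vector for L_1 is F − N = (-8, 8, 2).
Π_1: n·r = n·H gives -2x - 5y - 4z = -23.
sin θ = |n·v| / (|n||v|) = |-32| / (√45 · √132) = 0.41520.
θ ≈ 24.5°.

24.5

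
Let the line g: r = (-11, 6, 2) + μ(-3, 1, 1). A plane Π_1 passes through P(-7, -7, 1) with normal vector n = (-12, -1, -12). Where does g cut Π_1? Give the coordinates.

(-8, 5, 1)

Π_1: n·r = n·P gives -12x - y - 12z = 79.
Substitute r = (-11, 6, 2) + t(-3, 1, 1) into the plane: 102 + 23t = 79, so t = -1.
Intersection: (-11, 6, 2) + (-1)·(-3, 1, 1) = (-8, 5, 1).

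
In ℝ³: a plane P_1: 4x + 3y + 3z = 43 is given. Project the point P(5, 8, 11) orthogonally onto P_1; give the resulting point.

Foot = P − λn with λ = (n·P − d)/|n|² = (77 − 43)/34 = 1.
Foot = (5, 8, 11) − 1·(4, 3, 3) = (1, 5, 8).

(1, 5, 8)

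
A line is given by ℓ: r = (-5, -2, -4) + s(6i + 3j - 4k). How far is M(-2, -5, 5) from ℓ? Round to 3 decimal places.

9.330

Taking (-5, -2, -4) on ℓ with direction v = (6, 3, -4): w = M − (-5, -2, -4) = (3, -3, 9), and w × v = (-15, 66, 27).
Distance = |w × v| / |v| = √5310 / √61 ≈ 9.330.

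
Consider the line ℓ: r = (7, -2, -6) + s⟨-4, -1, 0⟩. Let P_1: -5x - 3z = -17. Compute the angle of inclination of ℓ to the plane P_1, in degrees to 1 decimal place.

sin θ = |n·v| / (|n||v|) = |20| / (√34 · √17) = 0.83189.
θ ≈ 56.3°.

56.3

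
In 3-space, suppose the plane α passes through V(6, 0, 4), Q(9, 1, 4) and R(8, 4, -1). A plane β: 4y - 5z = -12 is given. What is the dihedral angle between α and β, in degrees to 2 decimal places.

85.21

VQ = (3, 1, 0), VR = (2, 4, -5); a normal to α is VQ × VR = (-5, 15, 10).
Using V: α has equation -5x + 15y + 10z = 10.
cos θ = |n₁·n₂| / (|n₁||n₂|) = |10| / (√350 · √41).
θ = arccos(0.08348) ≈ 85.21°.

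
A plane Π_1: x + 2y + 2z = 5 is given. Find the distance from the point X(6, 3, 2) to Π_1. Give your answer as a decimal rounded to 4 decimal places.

3.6667

n·X − d = (1)·(6) + (2)·(3) + (2)·(2) − 5 = 11; |n| = √9.
Distance = |11| / √9 = 11/√9 ≈ 3.6667.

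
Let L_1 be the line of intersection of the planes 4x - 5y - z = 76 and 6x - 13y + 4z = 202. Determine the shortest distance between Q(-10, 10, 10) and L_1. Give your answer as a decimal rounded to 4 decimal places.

Direction of L_1: (4, -5, -1) × (6, -13, 4) = (-33, -22, -22).
A point on L_1: solving the two plane equations with x = 8 gives (8, -10, 6).
Taking (8, -10, 6) on L_1 with direction v = (-33, -22, -22): w = Q − (8, -10, 6) = (-18, 20, 4), and w × v = (-352, -528, 1056).
Distance = |w × v| / |v| = √1517824 / √2057 ≈ 27.1640.

27.1640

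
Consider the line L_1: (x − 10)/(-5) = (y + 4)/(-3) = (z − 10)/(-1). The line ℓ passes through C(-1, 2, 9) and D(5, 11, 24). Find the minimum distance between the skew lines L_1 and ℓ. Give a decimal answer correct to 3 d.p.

L_1 has direction (-5, -3, -1) through (10, -4, 10).
A direction vector for ℓ is D − C = (6, 9, 15).
Common perpendicular direction n = (-5, -3, -1) × (6, 9, 15) = (-36, 69, -27).
With w = (-1, 2, 9) − (10, -4, 10) = (-11, 6, -1), w · n = 837.
Distance = |w · n| / |n| = |837| / √6786 ≈ 10.161.

10.161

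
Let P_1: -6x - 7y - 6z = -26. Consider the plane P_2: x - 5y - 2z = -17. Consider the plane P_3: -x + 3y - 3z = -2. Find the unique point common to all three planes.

(-1, 2, 3)

Solving the 3×3 linear system -6x - 7y - 6z = -26, x - 5y - 2z = -17, -x + 3y - 3z = -2 (e.g. by elimination or Cramer's rule, determinant = -149) gives (-1, 2, 3).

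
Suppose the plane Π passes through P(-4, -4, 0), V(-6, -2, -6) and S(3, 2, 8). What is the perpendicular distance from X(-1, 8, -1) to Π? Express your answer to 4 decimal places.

2.0412

PV = (-2, 2, -6), PS = (7, 6, 8); a normal to Π is PV × PS = (52, -26, -26).
Using P: Π has equation 52x - 26y - 26z = -104.
n·X − d = (52)·(-1) + (-26)·(8) + (-26)·(-1) − (-104) = -130; |n| = √4056.
Distance = |-130| / √4056 = 130/√4056 ≈ 2.0412.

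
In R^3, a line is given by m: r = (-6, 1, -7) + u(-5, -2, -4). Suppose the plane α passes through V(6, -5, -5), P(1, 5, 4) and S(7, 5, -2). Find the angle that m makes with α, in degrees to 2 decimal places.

56.28

VP = (-5, 10, 9), VS = (1, 10, 3); a normal to α is VP × VS = (-60, 24, -60).
Using V: α has equation -60x + 24y - 60z = -180.
sin θ = |n·v| / (|n||v|) = |492| / (√7776 · √45) = 0.83173.
θ ≈ 56.28°.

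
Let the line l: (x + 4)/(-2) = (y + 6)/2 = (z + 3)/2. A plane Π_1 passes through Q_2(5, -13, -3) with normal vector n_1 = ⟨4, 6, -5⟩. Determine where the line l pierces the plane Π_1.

(-6, -4, -1)

l has direction (-2, 2, 2) through (-4, -6, -3).
Π_1: n_1·r = n_1·Q_2 gives 4x + 6y - 5z = -43.
Substitute r = (-4, -6, -3) + t(-2, 2, 2) into the plane: -37 + (-6)t = -43, so t = 1.
Intersection: (-4, -6, -3) + 1·(-2, 2, 2) = (-6, -4, -1).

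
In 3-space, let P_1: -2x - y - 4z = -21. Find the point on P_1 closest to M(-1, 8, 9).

(-3, 7, 5)

Foot = M − λn with λ = (n·M − d)/|n|² = (-42 − (-21))/21 = -1.
Foot = (-1, 8, 9) − (-1)·(-2, -1, -4) = (-3, 7, 5).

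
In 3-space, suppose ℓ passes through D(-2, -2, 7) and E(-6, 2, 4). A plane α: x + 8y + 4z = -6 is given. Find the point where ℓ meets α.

A direction vector for ℓ is E − D = (-4, 4, -3).
Substitute r = (-2, -2, 7) + t(-4, 4, -3) into the plane: 10 + 16t = -6, so t = -1.
Intersection: (-2, -2, 7) + (-1)·(-4, 4, -3) = (2, -6, 10).

(2, -6, 10)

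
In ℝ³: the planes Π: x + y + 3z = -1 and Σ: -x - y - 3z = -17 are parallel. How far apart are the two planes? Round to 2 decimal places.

Rescale Σ by 1/(-1): x + y + 3z = 17. Then distance = |-1 − 17| / √11 ≈ 5.43.

5.43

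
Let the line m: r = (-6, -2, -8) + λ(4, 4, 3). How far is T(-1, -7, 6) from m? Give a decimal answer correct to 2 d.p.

Taking (-6, -2, -8) on m with direction v = (4, 4, 3): w = T − (-6, -2, -8) = (5, -5, 14), and w × v = (-71, 41, 40).
Distance = |w × v| / |v| = √8322 / √41 ≈ 14.25.

14.25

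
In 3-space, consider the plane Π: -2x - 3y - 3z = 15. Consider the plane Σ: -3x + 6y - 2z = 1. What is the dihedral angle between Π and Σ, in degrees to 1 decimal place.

cos θ = |n₁·n₂| / (|n₁||n₂|) = |-6| / (√22 · √49).
θ = arccos(0.18274) ≈ 79.5°.

79.5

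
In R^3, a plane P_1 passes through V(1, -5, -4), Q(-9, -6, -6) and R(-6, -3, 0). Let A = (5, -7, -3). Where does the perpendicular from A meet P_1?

(5, -5, -4)

VQ = (-10, -1, -2), VR = (-7, 2, 4); a normal to P_1 is VQ × VR = (0, 54, -27).
Using V: P_1 has equation 54y - 27z = -162.
Foot = A − λn with λ = (n·A − d)/|n|² = (-297 − (-162))/3645 = -1/27.
Foot = (5, -7, -3) − (-1/27)·(0, 54, -27) = (5, -5, -4).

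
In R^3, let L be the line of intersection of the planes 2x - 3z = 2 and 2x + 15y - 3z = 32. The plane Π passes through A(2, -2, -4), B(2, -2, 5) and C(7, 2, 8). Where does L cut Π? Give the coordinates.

Direction of L: (2, 0, -3) × (2, 15, -3) = (45, 0, 30).
A point on L: solving the two plane equations with x = 13 gives (13, 2, 8).
AB = (0, 0, 9), AC = (5, 4, 12); a normal to Π is AB × AC = (-36, 45, 0).
Using A: Π has equation -36x + 45y = -162.
Substitute r = (13, 2, 8) + t(45, 0, 30) into the plane: -378 + (-1620)t = -162, so t = -2/15.
Intersection: (13, 2, 8) + (-2/15)·(45, 0, 30) = (7, 2, 4).

(7, 2, 4)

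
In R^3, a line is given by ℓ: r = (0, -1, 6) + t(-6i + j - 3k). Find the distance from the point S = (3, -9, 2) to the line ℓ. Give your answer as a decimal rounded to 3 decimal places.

9.205

Taking (0, -1, 6) on ℓ with direction v = (-6, 1, -3): w = S − (0, -1, 6) = (3, -8, -4), and w × v = (28, 33, -45).
Distance = |w × v| / |v| = √3898 / √46 ≈ 9.205.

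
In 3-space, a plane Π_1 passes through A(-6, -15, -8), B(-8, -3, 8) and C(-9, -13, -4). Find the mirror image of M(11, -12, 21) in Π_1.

(-1, 18, -3)

AB = (-2, 12, 16), AC = (-3, 2, 4); a normal to Π_1 is AB × AC = (16, -40, 32).
Using A: Π_1 has equation 16x - 40y + 32z = 248.
λ = (n·M − d)/|n|² = (1328 − 248)/2880 = 3/8.
Reflection = M − 2λn = (11, -12, 21) − (3/4)·(16, -40, 32) = (-1, 18, -3).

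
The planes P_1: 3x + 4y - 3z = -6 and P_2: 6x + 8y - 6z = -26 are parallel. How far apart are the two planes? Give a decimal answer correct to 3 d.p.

1.200

Rescale P_2 by 1/2: 3x + 4y - 3z = -13. Then distance = |-6 − (-13)| / √34 ≈ 1.200.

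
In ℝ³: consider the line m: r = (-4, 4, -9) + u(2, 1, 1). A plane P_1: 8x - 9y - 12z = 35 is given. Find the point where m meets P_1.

Substitute r = (-4, 4, -9) + t(2, 1, 1) into the plane: 40 + (-5)t = 35, so t = 1.
Intersection: (-4, 4, -9) + 1·(2, 1, 1) = (-2, 5, -8).

(-2, 5, -8)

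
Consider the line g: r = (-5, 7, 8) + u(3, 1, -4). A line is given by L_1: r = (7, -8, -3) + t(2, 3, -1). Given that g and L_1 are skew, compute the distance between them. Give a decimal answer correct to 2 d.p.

Common perpendicular direction n = (3, 1, -4) × (2, 3, -1) = (11, -5, 7).
With w = (7, -8, -3) − (-5, 7, 8) = (12, -15, -11), w · n = 130.
Distance = |w · n| / |n| = |130| / √195 ≈ 9.31.

9.31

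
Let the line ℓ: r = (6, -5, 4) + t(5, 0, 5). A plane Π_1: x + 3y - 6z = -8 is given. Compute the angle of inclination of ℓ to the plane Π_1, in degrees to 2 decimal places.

31.42

sin θ = |n·v| / (|n||v|) = |-25| / (√46 · √50) = 0.52129.
θ ≈ 31.42°.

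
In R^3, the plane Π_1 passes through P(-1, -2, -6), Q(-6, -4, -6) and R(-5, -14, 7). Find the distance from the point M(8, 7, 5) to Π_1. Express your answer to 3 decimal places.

PQ = (-5, -2, 0), PR = (-4, -12, 13); a normal to Π_1 is PQ × PR = (-26, 65, 52).
Using P: Π_1 has equation -26x + 65y + 52z = -416.
n·M − d = (-26)·(8) + (65)·(7) + (52)·(5) − (-416) = 923; |n| = √7605.
Distance = |923| / √7605 = 923/√7605 ≈ 10.584.

10.584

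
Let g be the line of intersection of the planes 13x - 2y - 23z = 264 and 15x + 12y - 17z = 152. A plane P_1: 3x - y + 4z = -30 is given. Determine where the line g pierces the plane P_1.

Direction of g: (13, -2, -23) × (15, 12, -17) = (310, -124, 186).
A point on g: solving the two plane equations with x = -13 gives (-13, 2, -19).
Substitute r = (-13, 2, -19) + t(310, -124, 186) into the plane: -117 + 1798t = -30, so t = 3/62.
Intersection: (-13, 2, -19) + (3/62)·(310, -124, 186) = (2, -4, -10).

(2, -4, -10)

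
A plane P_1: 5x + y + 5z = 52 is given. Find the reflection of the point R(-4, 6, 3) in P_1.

λ = (n·R − d)/|n|² = (1 − 52)/51 = -1.
Reflection = R − 2λn = (-4, 6, 3) − (-2)·(5, 1, 5) = (6, 8, 13).

(6, 8, 13)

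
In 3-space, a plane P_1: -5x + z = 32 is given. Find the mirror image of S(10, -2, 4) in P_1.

λ = (n·S − d)/|n|² = (-46 − 32)/26 = -3.
Reflection = S − 2λn = (10, -2, 4) − (-6)·(-5, 0, 1) = (-20, -2, 10).

(-20, -2, 10)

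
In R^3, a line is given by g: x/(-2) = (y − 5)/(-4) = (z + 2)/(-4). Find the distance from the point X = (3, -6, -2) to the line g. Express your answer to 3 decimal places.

9.481

g has direction (-2, -4, -4) through (0, 5, -2).
Taking (0, 5, -2) on g with direction v = (-2, -4, -4): w = X − (0, 5, -2) = (3, -11, 0), and w × v = (44, 12, -34).
Distance = |w × v| / |v| = √3236 / √36 ≈ 9.481.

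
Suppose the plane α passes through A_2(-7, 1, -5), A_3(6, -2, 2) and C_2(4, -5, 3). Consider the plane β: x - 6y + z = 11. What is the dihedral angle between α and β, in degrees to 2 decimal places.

66.75

A_2A_3 = (13, -3, 7), A_2C_2 = (11, -6, 8); a normal to α is A_2A_3 × A_2C_2 = (18, -27, -45).
Using A_2: α has equation 18x - 27y - 45z = 72.
cos θ = |n₁·n₂| / (|n₁||n₂|) = |135| / (√3078 · √38).
θ = arccos(0.39474) ≈ 66.75°.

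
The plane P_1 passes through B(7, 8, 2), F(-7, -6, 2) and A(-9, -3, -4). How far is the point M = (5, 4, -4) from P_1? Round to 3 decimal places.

BF = (-14, -14, 0), BA = (-16, -11, -6); a normal to P_1 is BF × BA = (84, -84, -70).
Using B: P_1 has equation 84x - 84y - 70z = -224.
n·M − d = (84)·(5) + (-84)·(4) + (-70)·(-4) − (-224) = 588; |n| = √19012.
Distance = |588| / √19012 = 588/√19012 ≈ 4.264.

4.264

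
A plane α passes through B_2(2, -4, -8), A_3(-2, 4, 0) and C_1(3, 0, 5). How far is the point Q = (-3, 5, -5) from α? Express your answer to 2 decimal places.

1.12

B_2A_3 = (-4, 8, 8), B_2C_1 = (1, 4, 13); a normal to α is B_2A_3 × B_2C_1 = (72, 60, -24).
Using B_2: α has equation 72x + 60y - 24z = 96.
n·Q − d = (72)·(-3) + (60)·(5) + (-24)·(-5) − 96 = 108; |n| = √9360.
Distance = |108| / √9360 = 108/√9360 ≈ 1.12.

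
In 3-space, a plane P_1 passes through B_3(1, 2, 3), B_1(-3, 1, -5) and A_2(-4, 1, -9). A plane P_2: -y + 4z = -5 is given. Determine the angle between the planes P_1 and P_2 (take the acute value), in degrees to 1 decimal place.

B_3B_1 = (-4, -1, -8), B_3A_2 = (-5, -1, -12); a normal to P_1 is B_3B_1 × B_3A_2 = (4, -8, -1).
Using B_3: P_1 has equation 4x - 8y - z = -15.
cos θ = |n₁·n₂| / (|n₁||n₂|) = |4| / (√81 · √17).
θ = arccos(0.10779) ≈ 83.8°.

83.8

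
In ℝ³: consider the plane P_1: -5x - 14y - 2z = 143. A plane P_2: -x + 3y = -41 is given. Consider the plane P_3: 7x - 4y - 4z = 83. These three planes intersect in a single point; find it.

(5, -12, 0)

Solving the 3×3 linear system -5x - 14y - 2z = 143, -x + 3y = -41, 7x - 4y - 4z = 83 (e.g. by elimination or Cramer's rule, determinant = 150) gives (5, -12, 0).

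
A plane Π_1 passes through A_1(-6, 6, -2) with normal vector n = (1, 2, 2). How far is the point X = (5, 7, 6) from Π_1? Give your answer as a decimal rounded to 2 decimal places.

Π_1: n·r = n·A_1 gives x + 2y + 2z = 2.
n·X − d = (1)·(5) + (2)·(7) + (2)·(6) − 2 = 29; |n| = √9.
Distance = |29| / √9 = 29/√9 ≈ 9.67.

9.67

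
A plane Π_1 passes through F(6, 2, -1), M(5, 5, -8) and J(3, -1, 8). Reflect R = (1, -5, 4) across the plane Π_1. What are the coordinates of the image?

(3, 5, 8)

FM = (-1, 3, -7), FJ = (-3, -3, 9); a normal to Π_1 is FM × FJ = (6, 30, 12).
Using F: Π_1 has equation 6x + 30y + 12z = 84.
λ = (n·R − d)/|n|² = (-96 − 84)/1080 = -1/6.
Reflection = R − 2λn = (1, -5, 4) − (-1/3)·(6, 30, 12) = (3, 5, 8).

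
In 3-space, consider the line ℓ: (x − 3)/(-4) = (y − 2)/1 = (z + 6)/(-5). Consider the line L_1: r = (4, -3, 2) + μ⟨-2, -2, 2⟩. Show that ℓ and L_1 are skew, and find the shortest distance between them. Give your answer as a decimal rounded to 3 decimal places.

0.815

ℓ has direction (-4, 1, -5) through (3, 2, -6).
Common perpendicular direction n = (-4, 1, -5) × (-2, -2, 2) = (-8, 18, 10).
With w = (4, -3, 2) − (3, 2, -6) = (1, -5, 8), w · n = -18.
Since n ≠ 0 the lines are not parallel, and w · n = -18 ≠ 0 so they do not intersect; hence they are skew.
Distance = |w · n| / |n| = |-18| / √488 ≈ 0.815.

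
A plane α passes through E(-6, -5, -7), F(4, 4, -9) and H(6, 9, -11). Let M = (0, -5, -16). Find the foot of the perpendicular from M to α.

(-2, -1, -8)

EF = (10, 9, -2), EH = (12, 14, -4); a normal to α is EF × EH = (-8, 16, 32).
Using E: α has equation -8x + 16y + 32z = -256.
Foot = M − λn with λ = (n·M − d)/|n|² = (-592 − (-256))/1344 = -1/4.
Foot = (0, -5, -16) − (-1/4)·(-8, 16, 32) = (-2, -1, -8).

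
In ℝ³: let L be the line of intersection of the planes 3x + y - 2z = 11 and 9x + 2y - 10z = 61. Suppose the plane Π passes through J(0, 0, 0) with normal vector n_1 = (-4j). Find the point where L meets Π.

(-1, 0, -7)

Direction of L: (3, 1, -2) × (9, 2, -10) = (-6, 12, -3).
A point on L: solving the two plane equations with x = -7 gives (-7, 12, -10).
Π: n_1·r = n_1·J gives -4y = 0.
Substitute r = (-7, 12, -10) + t(-6, 12, -3) into the plane: -48 + (-48)t = 0, so t = -1.
Intersection: (-7, 12, -10) + (-1)·(-6, 12, -3) = (-1, 0, -7).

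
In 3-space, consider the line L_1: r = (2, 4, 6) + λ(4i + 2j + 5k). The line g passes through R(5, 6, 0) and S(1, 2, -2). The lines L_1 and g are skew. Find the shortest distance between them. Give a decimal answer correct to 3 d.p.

3.343

A direction vector for g is S − R = (-4, -4, -2).
Common perpendicular direction n = (4, 2, 5) × (-4, -4, -2) = (16, -12, -8).
With w = (5, 6, 0) − (2, 4, 6) = (3, 2, -6), w · n = 72.
Distance = |w · n| / |n| = |72| / √464 ≈ 3.343.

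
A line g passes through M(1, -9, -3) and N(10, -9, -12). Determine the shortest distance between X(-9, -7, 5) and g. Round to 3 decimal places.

2.449

A direction vector for g is N − M = (9, 0, -9).
Taking (1, -9, -3) on g with direction v = (9, 0, -9): w = X − (1, -9, -3) = (-10, 2, 8), and w × v = (-18, -18, -18).
Distance = |w × v| / |v| = √972 / √162 ≈ 2.449.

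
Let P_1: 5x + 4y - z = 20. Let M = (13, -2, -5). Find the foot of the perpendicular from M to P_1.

(8, -6, -4)

Foot = M − λn with λ = (n·M − d)/|n|² = (62 − 20)/42 = 1.
Foot = (13, -2, -5) − 1·(5, 4, -1) = (8, -6, -4).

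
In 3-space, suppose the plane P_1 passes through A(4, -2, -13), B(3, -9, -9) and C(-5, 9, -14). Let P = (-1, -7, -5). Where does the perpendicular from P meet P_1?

(-2, -8, -7)

AB = (-1, -7, 4), AC = (-9, 11, -1); a normal to P_1 is AB × AC = (-37, -37, -74).
Using A: P_1 has equation -37x - 37y - 74z = 888.
Foot = P − λn with λ = (n·P − d)/|n|² = (666 − 888)/8214 = -1/37.
Foot = (-1, -7, -5) − (-1/37)·(-37, -37, -74) = (-2, -8, -7).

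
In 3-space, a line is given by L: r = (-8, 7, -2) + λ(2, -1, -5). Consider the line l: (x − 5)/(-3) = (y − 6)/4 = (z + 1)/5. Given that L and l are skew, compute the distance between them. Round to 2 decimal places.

l has direction (-3, 4, 5) through (5, 6, -1).
Common perpendicular direction n = (2, -1, -5) × (-3, 4, 5) = (15, 5, 5).
With w = (5, 6, -1) − (-8, 7, -2) = (13, -1, 1), w · n = 195.
Distance = |w · n| / |n| = |195| / √275 ≈ 11.76.

11.76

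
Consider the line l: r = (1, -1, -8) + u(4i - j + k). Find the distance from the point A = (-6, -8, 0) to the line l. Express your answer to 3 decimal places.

Taking (1, -1, -8) on l with direction v = (4, -1, 1): w = A − (1, -1, -8) = (-7, -7, 8), and w × v = (1, 39, 35).
Distance = |w × v| / |v| = √2747 / √18 ≈ 12.354.

12.354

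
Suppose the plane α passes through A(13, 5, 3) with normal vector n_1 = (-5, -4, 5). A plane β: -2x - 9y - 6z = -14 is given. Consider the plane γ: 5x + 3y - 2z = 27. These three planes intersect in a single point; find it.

α: n_1·r = n_1·A gives -5x - 4y + 5z = -70.
Solving the 3×3 linear system -5x - 4y + 5z = -70, -2x - 9y - 6z = -14, 5x + 3y - 2z = 27 (e.g. by elimination or Cramer's rule, determinant = 151) gives (-5, 10, -11).

(-5, 10, -11)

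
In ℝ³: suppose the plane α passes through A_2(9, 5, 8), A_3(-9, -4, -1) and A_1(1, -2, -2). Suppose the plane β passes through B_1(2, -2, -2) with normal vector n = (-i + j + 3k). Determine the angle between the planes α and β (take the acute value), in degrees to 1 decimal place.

A_2A_3 = (-18, -9, -9), A_2A_1 = (-8, -7, -10); a normal to α is A_2A_3 × A_2A_1 = (27, -108, 54).
Using A_2: α has equation 27x - 108y + 54z = 135.
β: n·r = n·B_1 gives -x + y + 3z = -10.
cos θ = |n₁·n₂| / (|n₁||n₂|) = |27| / (√15309 · √11).
θ = arccos(0.06580) ≈ 86.2°.

86.2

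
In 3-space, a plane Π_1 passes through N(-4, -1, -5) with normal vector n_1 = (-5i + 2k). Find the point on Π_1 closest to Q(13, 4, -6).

Π_1: n_1·r = n_1·N gives -5x + 2z = 10.
Foot = Q − λn with λ = (n·Q − d)/|n|² = (-77 − 10)/29 = -3.
Foot = (13, 4, -6) − (-3)·(-5, 0, 2) = (-2, 4, 0).

(-2, 4, 0)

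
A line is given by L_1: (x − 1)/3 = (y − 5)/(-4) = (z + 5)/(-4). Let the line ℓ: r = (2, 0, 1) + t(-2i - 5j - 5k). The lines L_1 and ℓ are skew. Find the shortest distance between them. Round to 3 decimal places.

L_1 has direction (3, -4, -4) through (1, 5, -5).
Common perpendicular direction n = (3, -4, -4) × (-2, -5, -5) = (0, 23, -23).
With w = (2, 0, 1) − (1, 5, -5) = (1, -5, 6), w · n = -253.
Distance = |w · n| / |n| = |-253| / √1058 ≈ 7.778.

7.778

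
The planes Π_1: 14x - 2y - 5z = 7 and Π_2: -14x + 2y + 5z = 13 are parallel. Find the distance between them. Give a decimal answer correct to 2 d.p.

Rescale Π_2 by 1/(-1): 14x - 2y - 5z = -13. Then distance = |7 − (-13)| / √225 ≈ 1.33.

1.33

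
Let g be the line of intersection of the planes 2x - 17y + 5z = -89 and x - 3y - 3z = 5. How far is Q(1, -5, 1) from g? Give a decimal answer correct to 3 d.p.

Direction of g: (2, -17, 5) × (1, -3, -3) = (66, 11, 11).
A point on g: solving the two plane equations with x = 2 gives (2, 4, -5).
Taking (2, 4, -5) on g with direction v = (66, 11, 11): w = Q − (2, 4, -5) = (-1, -9, 6), and w × v = (-165, 407, 583).
Distance = |w × v| / |v| = √532763 / √4598 ≈ 10.764.

10.764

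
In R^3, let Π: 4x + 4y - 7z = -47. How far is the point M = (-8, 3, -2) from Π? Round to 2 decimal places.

4.56

n·M − d = (4)·(-8) + (4)·(3) + (-7)·(-2) − (-47) = 41; |n| = √81.
Distance = |41| / √81 = 41/√81 ≈ 4.56.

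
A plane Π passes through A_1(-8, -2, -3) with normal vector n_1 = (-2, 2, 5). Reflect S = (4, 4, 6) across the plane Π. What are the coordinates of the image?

Π: n_1·r = n_1·A_1 gives -2x + 2y + 5z = -3.
λ = (n·S − d)/|n|² = (30 − (-3))/33 = 1.
Reflection = S − 2λn = (4, 4, 6) − 2·(-2, 2, 5) = (8, 0, -4).

(8, 0, -4)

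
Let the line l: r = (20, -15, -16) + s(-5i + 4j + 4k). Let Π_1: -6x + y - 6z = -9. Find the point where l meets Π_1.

(5, -3, -4)

Substitute r = (20, -15, -16) + t(-5, 4, 4) into the plane: -39 + 10t = -9, so t = 3.
Intersection: (20, -15, -16) + 3·(-5, 4, 4) = (5, -3, -4).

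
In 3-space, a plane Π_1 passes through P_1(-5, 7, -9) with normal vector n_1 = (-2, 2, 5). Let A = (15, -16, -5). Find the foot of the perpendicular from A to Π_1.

Π_1: n_1·r = n_1·P_1 gives -2x + 2y + 5z = -21.
Foot = A − λn with λ = (n·A − d)/|n|² = (-87 − (-21))/33 = -2.
Foot = (15, -16, -5) − (-2)·(-2, 2, 5) = (11, -12, 5).

(11, -12, 5)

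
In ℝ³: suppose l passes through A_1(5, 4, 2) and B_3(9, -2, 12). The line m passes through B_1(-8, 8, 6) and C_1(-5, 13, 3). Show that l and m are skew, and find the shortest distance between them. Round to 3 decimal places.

11.314

A direction vector for l is B_3 − A_1 = (4, -6, 10).
A direction vector for m is C_1 − B_1 = (3, 5, -3).
Common perpendicular direction n = (4, -6, 10) × (3, 5, -3) = (-32, 42, 38).
With w = (-8, 8, 6) − (5, 4, 2) = (-13, 4, 4), w · n = 736.
Since n ≠ 0 the lines are not parallel, and w · n = 736 ≠ 0 so they do not intersect; hence they are skew.
Distance = |w · n| / |n| = |736| / √4232 ≈ 11.314.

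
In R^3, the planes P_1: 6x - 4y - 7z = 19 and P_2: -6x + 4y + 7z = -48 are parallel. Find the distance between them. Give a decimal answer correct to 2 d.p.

Rescale P_2 by 1/(-1): 6x - 4y - 7z = 48. Then distance = |19 − 48| / √101 ≈ 2.89.

2.89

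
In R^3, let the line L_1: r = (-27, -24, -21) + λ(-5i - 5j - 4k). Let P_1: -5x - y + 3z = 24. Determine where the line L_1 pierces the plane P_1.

Substitute r = (-27, -24, -21) + t(-5, -5, -4) into the plane: 96 + 18t = 24, so t = -4.
Intersection: (-27, -24, -21) + (-4)·(-5, -5, -4) = (-7, -4, -5).

(-7, -4, -5)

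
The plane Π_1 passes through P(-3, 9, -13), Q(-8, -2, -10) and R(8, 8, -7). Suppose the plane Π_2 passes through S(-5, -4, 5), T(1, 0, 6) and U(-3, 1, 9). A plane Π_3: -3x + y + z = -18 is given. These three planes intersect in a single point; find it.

PQ = (-5, -11, 3), PR = (11, -1, 6); a normal to Π_1 is PQ × PR = (-63, 63, 126).
Using P: Π_1 has equation -63x + 63y + 126z = -882.
ST = (6, 4, 1), SU = (2, 5, 4); a normal to Π_2 is ST × SU = (11, -22, 22).
Using S: Π_2 has equation 11x - 22y + 22z = 143.
Solving the 3×3 linear system -63x + 63y + 126z = -882, 11x - 22y + 22z = 143, -3x + y + z = -18 (e.g. by elimination or Cramer's rule, determinant = -9009) gives (3, -7, -2).

(3, -7, -2)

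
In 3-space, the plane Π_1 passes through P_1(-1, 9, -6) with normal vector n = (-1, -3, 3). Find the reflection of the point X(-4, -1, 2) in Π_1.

(2, 17, -16)

Π_1: n·r = n·P_1 gives -x - 3y + 3z = -44.
λ = (n·X − d)/|n|² = (13 − (-44))/19 = 3.
Reflection = X − 2λn = (-4, -1, 2) − 6·(-1, -3, 3) = (2, 17, -16).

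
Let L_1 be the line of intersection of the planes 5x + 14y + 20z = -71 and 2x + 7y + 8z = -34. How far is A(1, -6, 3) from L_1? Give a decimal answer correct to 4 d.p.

Direction of L_1: (5, 14, 20) × (2, 7, 8) = (-28, 0, 7).
A point on L_1: solving the two plane equations with x = -3 gives (-3, -4, 0).
Taking (-3, -4, 0) on L_1 with direction v = (-28, 0, 7): w = A − (-3, -4, 0) = (4, -2, 3), and w × v = (-14, -112, -56).
Distance = |w × v| / |v| = √15876 / √833 ≈ 4.3656.

4.3656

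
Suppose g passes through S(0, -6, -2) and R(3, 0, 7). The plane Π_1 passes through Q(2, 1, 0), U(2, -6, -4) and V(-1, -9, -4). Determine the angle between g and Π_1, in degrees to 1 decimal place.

A direction vector for g is R − S = (3, 6, 9).
QU = (0, -7, -4), QV = (-3, -10, -4); a normal to Π_1 is QU × QV = (-12, 12, -21).
Using Q: Π_1 has equation -12x + 12y - 21z = -12.
sin θ = |n·v| / (|n||v|) = |-153| / (√729 · √126) = 0.50483.
θ ≈ 30.3°.

30.3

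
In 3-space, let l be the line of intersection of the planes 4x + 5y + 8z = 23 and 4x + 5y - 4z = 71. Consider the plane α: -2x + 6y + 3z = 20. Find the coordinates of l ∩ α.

(5, 7, -4)

Direction of l: (4, 5, 8) × (4, 5, -4) = (-60, 48, 0).
A point on l: solving the two plane equations with x = 25 gives (25, -9, -4).
Substitute r = (25, -9, -4) + t(-60, 48, 0) into the plane: -116 + 408t = 20, so t = 1/3.
Intersection: (25, -9, -4) + (1/3)·(-60, 48, 0) = (5, 7, -4).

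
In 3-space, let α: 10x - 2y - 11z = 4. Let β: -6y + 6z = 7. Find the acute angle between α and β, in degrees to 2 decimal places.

64.90

cos θ = |n₁·n₂| / (|n₁||n₂|) = |-54| / (√225 · √72).
θ = arccos(0.42426) ≈ 64.90°.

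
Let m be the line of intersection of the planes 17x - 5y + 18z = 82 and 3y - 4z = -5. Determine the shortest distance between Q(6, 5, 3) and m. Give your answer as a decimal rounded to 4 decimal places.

4.4914

Direction of m: (17, -5, 18) × (0, 3, -4) = (-34, 68, 51).
A point on m: solving the two plane equations with x = 1 gives (1, 5, 5).
Taking (1, 5, 5) on m with direction v = (-34, 68, 51): w = Q − (1, 5, 5) = (5, 0, -2), and w × v = (136, -187, 340).
Distance = |w × v| / |v| = √169065 / √8381 ≈ 4.4914.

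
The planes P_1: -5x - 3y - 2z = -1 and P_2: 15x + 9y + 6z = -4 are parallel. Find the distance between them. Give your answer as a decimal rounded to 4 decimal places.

0.3785

Rescale P_2 by 1/(-3): -5x - 3y - 2z = 4/3. Then distance = |-1 − (4/3)| / √38 ≈ 0.3785.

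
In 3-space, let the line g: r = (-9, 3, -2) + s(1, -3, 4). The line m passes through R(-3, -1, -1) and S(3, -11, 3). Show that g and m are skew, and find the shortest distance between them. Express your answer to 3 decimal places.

2.717

A direction vector for m is S − R = (6, -10, 4).
Common perpendicular direction n = (1, -3, 4) × (6, -10, 4) = (28, 20, 8).
With w = (-3, -1, -1) − (-9, 3, -2) = (6, -4, 1), w · n = 96.
Since n ≠ 0 the lines are not parallel, and w · n = 96 ≠ 0 so they do not intersect; hence they are skew.
Distance = |w · n| / |n| = |96| / √1248 ≈ 2.717.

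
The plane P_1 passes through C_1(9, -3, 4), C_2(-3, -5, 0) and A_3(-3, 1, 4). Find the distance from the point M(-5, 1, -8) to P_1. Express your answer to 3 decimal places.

9.455

C_1C_2 = (-12, -2, -4), C_1A_3 = (-12, 4, 0); a normal to P_1 is C_1C_2 × C_1A_3 = (16, 48, -72).
Using C_1: P_1 has equation 16x + 48y - 72z = -288.
n·M − d = (16)·(-5) + (48)·(1) + (-72)·(-8) − (-288) = 832; |n| = √7744.
Distance = |832| / √7744 = 832/√7744 ≈ 9.455.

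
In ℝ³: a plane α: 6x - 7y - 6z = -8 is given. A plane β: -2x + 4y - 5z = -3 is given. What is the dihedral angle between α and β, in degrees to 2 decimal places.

cos θ = |n₁·n₂| / (|n₁||n₂|) = |-10| / (√121 · √45).
θ = arccos(0.13552) ≈ 82.21°.

82.21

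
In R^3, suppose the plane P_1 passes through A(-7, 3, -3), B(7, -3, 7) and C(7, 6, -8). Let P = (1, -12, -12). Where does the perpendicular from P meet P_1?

(1, 3, -3)

AB = (14, -6, 10), AC = (14, 3, -5); a normal to P_1 is AB × AC = (0, 210, 126).
Using A: P_1 has equation 210y + 126z = 252.
Foot = P − λn with λ = (n·P − d)/|n|² = (-4032 − 252)/59976 = -1/14.
Foot = (1, -12, -12) − (-1/14)·(0, 210, 126) = (1, 3, -3).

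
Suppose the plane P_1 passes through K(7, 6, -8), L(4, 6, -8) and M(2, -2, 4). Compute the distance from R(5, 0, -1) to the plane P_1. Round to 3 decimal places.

1.109

KL = (-3, 0, 0), KM = (-5, -8, 12); a normal to P_1 is KL × KM = (0, 36, 24).
Using K: P_1 has equation 36y + 24z = 24.
n·R − d = (0)·(5) + (36)·(0) + (24)·(-1) − 24 = -48; |n| = √1872.
Distance = |-48| / √1872 = 48/√1872 ≈ 1.109.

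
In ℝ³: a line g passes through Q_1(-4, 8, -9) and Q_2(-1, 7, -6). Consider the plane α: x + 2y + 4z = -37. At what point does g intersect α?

A direction vector for g is Q_2 − Q_1 = (3, -1, 3).
Substitute r = (-4, 8, -9) + t(3, -1, 3) into the plane: -24 + 13t = -37, so t = -1.
Intersection: (-4, 8, -9) + (-1)·(3, -1, 3) = (-7, 9, -12).

(-7, 9, -12)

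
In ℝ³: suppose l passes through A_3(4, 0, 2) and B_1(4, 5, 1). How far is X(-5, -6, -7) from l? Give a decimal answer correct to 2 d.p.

13.46

A direction vector for l is B_1 − A_3 = (0, 5, -1).
Taking (4, 0, 2) on l with direction v = (0, 5, -1): w = X − (4, 0, 2) = (-9, -6, -9), and w × v = (51, -9, -45).
Distance = |w × v| / |v| = √4707 / √26 ≈ 13.46.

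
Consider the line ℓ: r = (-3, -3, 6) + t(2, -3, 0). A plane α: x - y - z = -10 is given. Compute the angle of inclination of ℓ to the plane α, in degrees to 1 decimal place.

53.2

sin θ = |n·v| / (|n||v|) = |5| / (√3 · √13) = 0.80064.
θ ≈ 53.2°.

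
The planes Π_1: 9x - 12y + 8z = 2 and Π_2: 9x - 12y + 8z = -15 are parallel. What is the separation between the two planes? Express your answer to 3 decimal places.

1.000

Same normal n = (9, -12, 8) with |n| = √289; distance = |2 − (-15)| / |n| = 17/√289 ≈ 1.000.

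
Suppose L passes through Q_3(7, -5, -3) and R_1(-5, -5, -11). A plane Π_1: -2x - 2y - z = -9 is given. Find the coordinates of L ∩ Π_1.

(10, -5, -1)

A direction vector for L is R_1 − Q_3 = (-12, 0, -8).
Substitute r = (7, -5, -3) + t(-12, 0, -8) into the plane: -1 + 32t = -9, so t = -1/4.
Intersection: (7, -5, -3) + (-1/4)·(-12, 0, -8) = (10, -5, -1).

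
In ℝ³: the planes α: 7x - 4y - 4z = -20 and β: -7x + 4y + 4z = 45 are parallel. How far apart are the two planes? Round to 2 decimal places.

2.78

Rescale β by 1/(-1): 7x - 4y - 4z = -45. Then distance = |-20 − (-45)| / √81 ≈ 2.78.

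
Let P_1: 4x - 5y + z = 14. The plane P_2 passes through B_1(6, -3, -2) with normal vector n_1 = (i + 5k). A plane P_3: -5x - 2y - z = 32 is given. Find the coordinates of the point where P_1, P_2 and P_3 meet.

P_2: n_1·r = n_1·B_1 gives x + 5z = -4.
Solving the 3×3 linear system 4x - 5y + z = 14, x + 5z = -4, -5x - 2y - z = 32 (e.g. by elimination or Cramer's rule, determinant = 158) gives (-4, -6, 0).

(-4, -6, 0)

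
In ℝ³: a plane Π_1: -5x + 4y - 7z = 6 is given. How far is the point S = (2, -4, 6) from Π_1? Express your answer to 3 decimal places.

7.800

n·S − d = (-5)·(2) + (4)·(-4) + (-7)·(6) − 6 = -74; |n| = √90.
Distance = |-74| / √90 = 74/√90 ≈ 7.800.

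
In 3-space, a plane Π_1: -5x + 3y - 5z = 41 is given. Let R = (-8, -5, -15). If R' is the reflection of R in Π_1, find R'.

(2, -11, -5)

λ = (n·R − d)/|n|² = (100 − 41)/59 = 1.
Reflection = R − 2λn = (-8, -5, -15) − 2·(-5, 3, -5) = (2, -11, -5).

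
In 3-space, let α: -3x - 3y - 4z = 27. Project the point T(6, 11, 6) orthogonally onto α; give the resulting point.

Foot = T − λn with λ = (n·T − d)/|n|² = (-75 − 27)/34 = -3.
Foot = (6, 11, 6) − (-3)·(-3, -3, -4) = (-3, 2, -6).

(-3, 2, -6)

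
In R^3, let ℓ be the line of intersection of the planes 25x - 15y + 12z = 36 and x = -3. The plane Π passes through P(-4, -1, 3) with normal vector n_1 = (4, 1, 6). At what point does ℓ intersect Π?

Direction of ℓ: (25, -15, 12) × (1, 0, 0) = (0, 12, 15).
A point on ℓ: solving the two plane equations with y = 11 gives (-3, 11, 23).
Π: n_1·r = n_1·P gives 4x + y + 6z = 1.
Substitute r = (-3, 11, 23) + t(0, 12, 15) into the plane: 137 + 102t = 1, so t = -4/3.
Intersection: (-3, 11, 23) + (-4/3)·(0, 12, 15) = (-3, -5, 3).

(-3, -5, 3)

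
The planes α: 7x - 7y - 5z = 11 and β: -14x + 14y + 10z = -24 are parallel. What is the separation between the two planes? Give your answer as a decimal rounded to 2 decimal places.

Rescale β by 1/(-2): 7x - 7y - 5z = 12. Then distance = |11 − 12| / √123 ≈ 0.09.

0.09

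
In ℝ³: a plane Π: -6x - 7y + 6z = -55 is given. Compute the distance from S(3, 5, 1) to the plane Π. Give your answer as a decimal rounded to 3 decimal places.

0.727

n·S − d = (-6)·(3) + (-7)·(5) + (6)·(1) − (-55) = 8; |n| = √121.
Distance = |8| / √121 = 8/√121 ≈ 0.727.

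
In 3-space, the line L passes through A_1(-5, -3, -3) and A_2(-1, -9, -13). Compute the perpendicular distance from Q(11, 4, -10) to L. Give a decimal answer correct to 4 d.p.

A direction vector for L is A_2 − A_1 = (4, -6, -10).
Taking (-5, -3, -3) on L with direction v = (4, -6, -10): w = Q − (-5, -3, -3) = (16, 7, -7), and w × v = (-112, 132, -124).
Distance = |w × v| / |v| = √45344 / √152 ≈ 17.2718.

17.2718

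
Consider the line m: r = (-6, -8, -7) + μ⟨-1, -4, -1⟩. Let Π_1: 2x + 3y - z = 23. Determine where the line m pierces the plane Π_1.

Substitute r = (-6, -8, -7) + t(-1, -4, -1) into the plane: -29 + (-13)t = 23, so t = -4.
Intersection: (-6, -8, -7) + (-4)·(-1, -4, -1) = (-2, 8, -3).

(-2, 8, -3)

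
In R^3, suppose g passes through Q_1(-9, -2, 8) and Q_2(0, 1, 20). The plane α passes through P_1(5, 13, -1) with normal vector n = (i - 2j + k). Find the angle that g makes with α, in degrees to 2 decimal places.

A direction vector for g is Q_2 − Q_1 = (9, 3, 12).
α: n·r = n·P_1 gives x - 2y + z = -22.
sin θ = |n·v| / (|n||v|) = |15| / (√6 · √234) = 0.40032.
θ ≈ 23.60°.

23.60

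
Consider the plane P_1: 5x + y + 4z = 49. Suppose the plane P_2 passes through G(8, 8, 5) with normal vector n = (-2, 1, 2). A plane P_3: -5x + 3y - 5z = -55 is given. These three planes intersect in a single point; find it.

P_2: n·r = n·G gives -2x + y + 2z = 2.
Solving the 3×3 linear system 5x + y + 4z = 49, -2x + y + 2z = 2, -5x + 3y - 5z = -55 (e.g. by elimination or Cramer's rule, determinant = -79) gives (5, 0, 6).

(5, 0, 6)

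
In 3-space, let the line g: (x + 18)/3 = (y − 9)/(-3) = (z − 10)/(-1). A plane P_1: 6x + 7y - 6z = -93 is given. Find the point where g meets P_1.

(-6, -3, 6)

g has direction (3, -3, -1) through (-18, 9, 10).
Substitute r = (-18, 9, 10) + t(3, -3, -1) into the plane: -105 + 3t = -93, so t = 4.
Intersection: (-18, 9, 10) + 4·(3, -3, -1) = (-6, -3, 6).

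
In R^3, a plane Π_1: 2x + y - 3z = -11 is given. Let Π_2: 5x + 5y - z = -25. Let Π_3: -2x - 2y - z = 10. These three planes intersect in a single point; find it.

(-6, 1, 0)

Solving the 3×3 linear system 2x + y - 3z = -11, 5x + 5y - z = -25, -2x - 2y - z = 10 (e.g. by elimination or Cramer's rule, determinant = -7) gives (-6, 1, 0).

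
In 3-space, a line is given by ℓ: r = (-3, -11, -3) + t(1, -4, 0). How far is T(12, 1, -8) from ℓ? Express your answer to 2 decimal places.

Taking (-3, -11, -3) on ℓ with direction v = (1, -4, 0): w = T − (-3, -11, -3) = (15, 12, -5), and w × v = (-20, -5, -72).
Distance = |w × v| / |v| = √5609 / √17 ≈ 18.16.

18.16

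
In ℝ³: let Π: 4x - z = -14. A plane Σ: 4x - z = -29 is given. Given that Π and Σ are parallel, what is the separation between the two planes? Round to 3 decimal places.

3.638

Same normal n = (4, 0, -1) with |n| = √17; distance = |-14 − (-29)| / |n| = 15/√17 ≈ 3.638.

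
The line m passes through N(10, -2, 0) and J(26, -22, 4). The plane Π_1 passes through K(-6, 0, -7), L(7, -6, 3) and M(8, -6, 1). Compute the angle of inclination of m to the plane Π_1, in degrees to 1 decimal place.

A direction vector for m is J − N = (16, -20, 4).
KL = (13, -6, 10), KM = (14, -6, 8); a normal to Π_1 is KL × KM = (12, 36, 6).
Using K: Π_1 has equation 12x + 36y + 6z = -114.
sin θ = |n·v| / (|n||v|) = |-504| / (√1476 · √672) = 0.50606.
θ ≈ 30.4°.

30.4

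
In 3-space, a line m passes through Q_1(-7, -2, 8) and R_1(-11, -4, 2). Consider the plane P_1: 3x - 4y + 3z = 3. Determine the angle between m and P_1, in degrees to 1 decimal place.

30.3

A direction vector for m is R_1 − Q_1 = (-4, -2, -6).
sin θ = |n·v| / (|n||v|) = |-22| / (√34 · √56) = 0.50418.
θ ≈ 30.3°.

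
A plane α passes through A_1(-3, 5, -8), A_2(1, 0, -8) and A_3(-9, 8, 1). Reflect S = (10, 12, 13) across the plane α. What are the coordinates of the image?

A_1A_2 = (4, -5, 0), A_1A_3 = (-6, 3, 9); a normal to α is A_1A_2 × A_1A_3 = (-45, -36, -18).
Using A_1: α has equation -45x - 36y - 18z = 99.
λ = (n·S − d)/|n|² = (-1116 − 99)/3645 = -1/3.
Reflection = S − 2λn = (10, 12, 13) − (-2/3)·(-45, -36, -18) = (-20, -12, 1).

(-20, -12, 1)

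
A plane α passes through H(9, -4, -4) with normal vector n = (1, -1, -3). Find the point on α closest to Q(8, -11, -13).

α: n·r = n·H gives x - y - 3z = 25.
Foot = Q − λn with λ = (n·Q − d)/|n|² = (58 − 25)/11 = 3.
Foot = (8, -11, -13) − 3·(1, -1, -3) = (5, -8, -4).

(5, -8, -4)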